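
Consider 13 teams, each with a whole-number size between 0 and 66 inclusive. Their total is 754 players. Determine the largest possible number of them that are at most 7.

Suppose k of them are at most 7. Those contribute at most 7 each and the rest at most 66 each.
So the total is at most 7k + 66(13 − k) = 858 − 59k. This must still be ≥ 754, so k ≤ 1.
k = 1 is achieved by 1 value at 7 and 12 at 66, total 799; lower one of the 66's by 45 (still > 7) to reach 754.

1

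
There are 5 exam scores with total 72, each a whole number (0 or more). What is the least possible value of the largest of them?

15

The 5 values sum to 72, so their maximum is at least ⌈72/5⌉ = 15.
Taking 3 copies of 14 and 2 copies of 15 gives exactly 72, so 15 is attained.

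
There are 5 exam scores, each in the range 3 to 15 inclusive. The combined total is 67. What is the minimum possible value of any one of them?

Minimizing one value means maximizing the remaining 4.
The other 4 contribute at most 4 × 15 = 60, leaving at least 67 − 60 = 7.
Since 7 ≥ 3, this is achievable: one at 7 and 4 at 15.

7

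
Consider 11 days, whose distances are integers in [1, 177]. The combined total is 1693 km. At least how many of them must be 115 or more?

Suppose at most 11 − j of them reach 115; then j values are ≤ 114 and the rest ≤ 177.
The total is then ≤ 114·j + 177·(11 − j) = 1947 − 63j. For this to be ≥ 1693 we need j ≤ 4, so at least 11 − 4 = 7 must reach 115.
Exactly 7 works: 7 values at 177 and 4 at 114 total 1695; lower one of the high values by 2 (still ≥ 115) to hit 1693.

7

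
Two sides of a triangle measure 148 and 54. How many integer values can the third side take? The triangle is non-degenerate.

The triangle inequality gives |148 − 54| < c < 148 + 54, i.e. 94 < c < 202.
So c can be any integer from 95 to 201: 107 values.

107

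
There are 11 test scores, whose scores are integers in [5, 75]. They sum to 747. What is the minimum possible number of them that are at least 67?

Suppose at most 11 − j of them reach 67; then j values are ≤ 66 and the rest ≤ 75.
The total is then ≤ 66·j + 75·(11 − j) = 825 − 9j. For this to be ≥ 747 we need j ≤ 8, so at least 11 − 8 = 3 must reach 67.
Exactly 3 works: 3 values at 75 and 8 at 66 total 753; lower one of the high values by 6 (still ≥ 67) to hit 747.

3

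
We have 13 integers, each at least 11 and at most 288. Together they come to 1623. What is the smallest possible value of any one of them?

11

To make one integer as small as possible, make the other 12 as large as possible.
The other 12 can take up 12 × 288 = 3456 ≥ 1623 − 11, so one integer can sit at its floor of 11.
Achievable: one at 11 and the other 12 totalling 1612, which fits since 12 × 11 ≤ 1612 ≤ 12 × 288.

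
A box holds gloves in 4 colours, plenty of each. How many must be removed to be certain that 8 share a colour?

You could draw 7 of every colour without reaching 8 of any — 28 in all.
One more forces 8 of some colour, so 28 + 1 = 29.

29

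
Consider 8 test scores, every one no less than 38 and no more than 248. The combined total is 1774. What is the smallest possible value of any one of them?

38

To make one score as small as possible, make the other 7 as large as possible.
The other 7 contribute at most 7 × 248 = 1736, leaving at least 1774 − 1736 = 38.
Since 38 ≥ 38, this is achievable: one at 38 and 7 at 248.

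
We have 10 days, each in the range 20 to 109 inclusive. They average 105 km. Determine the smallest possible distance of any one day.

69

To make one day as small as possible, make the other 9 as large as possible.
The total is 10 × 105 = 1050.
The other 9 contribute at most 9 × 109 = 981, leaving at least 1050 − 981 = 69.
Since 69 ≥ 20, this is achievable: one at 69 and 9 at 109.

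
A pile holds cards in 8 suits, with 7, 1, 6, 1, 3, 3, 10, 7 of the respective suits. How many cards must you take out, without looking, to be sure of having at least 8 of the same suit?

In the worst case you take as many as possible of each suit without reaching 8: 7 + 1 + 6 + 1 + 3 + 3 + 7 + 7 = 35.
The next one must give 8 of some suit, so 35 + 1 = 36.

36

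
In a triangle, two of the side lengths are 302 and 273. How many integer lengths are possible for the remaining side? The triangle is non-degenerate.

545

The triangle inequality gives |302 − 273| < c < 302 + 273, i.e. 29 < c < 575.
So c can be any integer from 30 to 574: 545 values.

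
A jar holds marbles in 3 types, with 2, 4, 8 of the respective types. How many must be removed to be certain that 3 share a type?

In the worst case you take as many as possible of each type without reaching 3: 2 + 2 + 2 = 6.
The next one must give 3 of some type, so 6 + 1 = 7.

7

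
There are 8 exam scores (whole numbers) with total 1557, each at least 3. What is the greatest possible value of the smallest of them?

194

If every one of the 8 were at least 195, the total would be at least 8 × 195 = 1560 > 1557.
Equality holds with 3 values of 194 and 5 values of 195.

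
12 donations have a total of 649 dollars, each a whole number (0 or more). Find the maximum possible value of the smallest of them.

If every one of the 12 were at least 55, the total would be at least 12 × 55 = 660 > 649.
Equality holds with 11 values of 54 and 1 value of 55.

54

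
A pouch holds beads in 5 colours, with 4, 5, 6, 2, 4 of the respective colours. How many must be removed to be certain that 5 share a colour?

19

In the worst case you take as many as possible of each colour without reaching 5: 4 + 4 + 4 + 2 + 4 = 18.
The next one must give 5 of some colour, so 18 + 1 = 19.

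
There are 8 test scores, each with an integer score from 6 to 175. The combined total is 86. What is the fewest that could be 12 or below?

3

Each value above 12 is at least 13, contributing at least 13 − 6 = 7 above the floor 6.
The sum exceeds the floor total 48 by 38, so at most ⌊38/7⌋ = 5 exceed 12, and at least 3 are ≤ 12.
Exactly 3 works: 3 values at 6 and 5 at 13 total 83; raise one of the low values by 3 (still ≤ 12) to hit 86.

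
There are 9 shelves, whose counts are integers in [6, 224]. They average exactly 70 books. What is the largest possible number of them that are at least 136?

4

The total is 9 × 70 = 630.
If k of the values are ≥ 136, the total is ≥ 136k + 6(9 − k).
Setting 136k + 6(9 − k) ≤ 630 gives 130k ≤ 576, so k ≤ 4.
k = 4 is achieved by 4 values at 136 and 5 at 6, total 574; add 56 to one value (staying below 136) to reach 630.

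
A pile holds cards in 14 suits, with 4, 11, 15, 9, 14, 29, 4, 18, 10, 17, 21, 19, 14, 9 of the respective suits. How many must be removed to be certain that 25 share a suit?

In the worst case you take as many as possible of each suit without reaching 25: 4 + 11 + 15 + 9 + 14 + 24 + 4 + 18 + 10 + 17 + 21 + 19 + 14 + 9 = 189.
The next one must give 25 of some suit, so 189 + 1 = 190.

190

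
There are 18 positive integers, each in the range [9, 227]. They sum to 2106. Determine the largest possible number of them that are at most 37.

Suppose k of them are at most 37. Those contribute at most 37 each and the rest at most 227 each.
So the total is at most 37k + 227(18 − k) = 4086 − 190k. This must still be ≥ 2106, so k ≤ 10.
k = 10 is achieved by 10 values at 37 and 8 at 227, total 2186; lower one of the 227's by 80 (still > 37) to reach 2106.

10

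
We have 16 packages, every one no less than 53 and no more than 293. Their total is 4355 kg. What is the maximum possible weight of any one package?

293

Maximizing one value means minimizing the remaining 15.
The other 15 contribute at least 15 × 53 = 795, leaving at most 4355 − 795 = 3560.
But each package is capped at 293, so the maximum is 293.
Achievable: one at 293 and the other 15 totalling 4062, which fits since 15 × 53 ≤ 4062 ≤ 15 × 293.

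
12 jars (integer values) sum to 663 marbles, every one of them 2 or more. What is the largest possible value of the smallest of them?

If every one of the 12 were at least 56, the total would be at least 12 × 56 = 672 > 663.
Equality holds with 9 values of 55 and 3 values of 56.

55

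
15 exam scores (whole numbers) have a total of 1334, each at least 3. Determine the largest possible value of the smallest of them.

88

The 15 values sum to 1334, so their minimum is at most ⌊1334/15⌋ = 88.
Equality holds with 1 value of 88 and 14 values of 89.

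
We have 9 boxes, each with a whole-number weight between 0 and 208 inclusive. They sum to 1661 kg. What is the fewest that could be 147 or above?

6

Each value short of 147 is at most 146, costing at least 208 − 146 = 62 against the maximum total of 1872.
We can afford to lose at most 1872 − 1661 = 211, so at most ⌊211/62⌋ = 3 fall short, and at least 6 are ≥ 147.
Exactly 6 works: 6 values at 208 and 3 at 146 total 1686; lower one of the high values by 25 (still ≥ 147) to hit 1661.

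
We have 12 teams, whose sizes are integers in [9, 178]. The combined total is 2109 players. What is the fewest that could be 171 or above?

Suppose at most 12 − j of them reach 171; then j values are ≤ 170 and the rest ≤ 178.
The total is then ≤ 170·j + 178·(12 − j) = 2136 − 8j. For this to be ≥ 2109 we need j ≤ 3, so at least 12 − 3 = 9 must reach 171.
Exactly 9 works: 9 values at 178 and 3 at 170 total 2112; lower one of the high values by 3 (still ≥ 171) to hit 2109.

9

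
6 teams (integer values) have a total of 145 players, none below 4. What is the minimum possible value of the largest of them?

25

Some value must be at least ⌈145/6⌉ = 25, since 6 × 24 = 144 < 145.
Equality holds with 1 value of 25 and 5 values of 24.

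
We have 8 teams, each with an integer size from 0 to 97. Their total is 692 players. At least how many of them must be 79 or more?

If only k of them are at least 79, the other 8 − k are at most 78, so the total is at most k·97 + (8 − k)·78.
This must reach 692, so k·97 + (8 − k)·78 ≥ 692, giving k ≥ 4.
Exactly 4 works: 4 values at 97 and 4 at 78 total 700; lower one of the high values by 8 (still ≥ 79) to hit 692.

4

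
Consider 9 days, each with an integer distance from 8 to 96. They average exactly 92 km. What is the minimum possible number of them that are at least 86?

6

The total is 9 × 92 = 828.
Suppose at most 9 − j of them reach 86; then j values are ≤ 85 and the rest ≤ 96.
The total is then ≤ 85·j + 96·(9 − j) = 864 − 11j. For this to be ≥ 828 we need j ≤ 3, so at least 9 − 3 = 6 must reach 86.
Exactly 6 works: 6 values at 96 and 3 at 85 total 831; lower one of the high values by 3 (still ≥ 86) to hit 828.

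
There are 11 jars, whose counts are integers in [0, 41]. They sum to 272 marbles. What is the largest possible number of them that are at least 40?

If k of the values are ≥ 40, the total is ≥ 40k + 0(11 − k).
Setting 40k + 0(11 − k) ≤ 272 gives 40k ≤ 272, so k ≤ 6.
k = 6 is achieved by 6 values at 40 and 5 at 0, total 240; add 32 to one value (staying below 40) to reach 272.

6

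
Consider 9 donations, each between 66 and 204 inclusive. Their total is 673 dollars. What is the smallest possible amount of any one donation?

66

Minimizing one value means maximizing the remaining 8.
The other 8 can take up 8 × 204 = 1632 ≥ 673 − 66, so one donation can sit at its floor of 66.
Achievable: one at 66 and the other 8 totalling 607, which fits since 8 × 66 ≤ 607 ≤ 8 × 204.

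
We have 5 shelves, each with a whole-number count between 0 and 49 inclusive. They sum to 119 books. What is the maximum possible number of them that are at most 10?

3

Each value at 10 or below falls at least 49 − 10 = 39 short of the ceiling 49.
The ceiling total is 5 × 49 = 245, and we need 119, so at most ⌊(245 − 119)/39⌋ = 3 can be that low.
k = 3 is achieved by 3 values at 10 and 2 at 49, total 128; lower one of the 49's by 9 (still > 10) to reach 119.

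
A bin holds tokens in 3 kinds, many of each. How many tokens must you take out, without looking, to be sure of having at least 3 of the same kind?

In the worst case you draw 2 of each of the 3 kinds: 3 × 2 = 6.
One more forces 3 of some kind, so 6 + 1 = 7.

7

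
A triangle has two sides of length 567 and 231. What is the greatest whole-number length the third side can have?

The third side must be less than 567 + 231 = 798.
The largest integer below 798 is 797.

797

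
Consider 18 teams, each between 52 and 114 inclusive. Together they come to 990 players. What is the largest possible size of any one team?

To make one team as large as possible, make the other 17 as small as possible.
The other 17 contribute at least 17 × 52 = 884, leaving at most 990 − 884 = 106.
Since 106 ≤ 114, this is achievable: one at 106 and 17 at 52.

106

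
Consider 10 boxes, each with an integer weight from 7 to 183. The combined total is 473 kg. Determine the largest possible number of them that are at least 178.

2

If k of the values are ≥ 178, the total is ≥ 178k + 7(10 − k).
Setting 178k + 7(10 − k) ≤ 473 gives 171k ≤ 403, so k ≤ 2.
k = 2 is achieved by 2 values at 178 and 8 at 7, total 412; add 61 to one value (staying below 178) to reach 473.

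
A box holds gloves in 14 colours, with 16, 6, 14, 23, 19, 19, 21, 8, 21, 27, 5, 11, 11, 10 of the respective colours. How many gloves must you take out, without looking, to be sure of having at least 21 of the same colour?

In the worst case you take as many as possible of each colour without reaching 21: 16 + 6 + 14 + 20 + 19 + 19 + 20 + 8 + 20 + 20 + 5 + 11 + 11 + 10 = 199.
The next one must give 21 of some colour, so 199 + 1 = 200.

200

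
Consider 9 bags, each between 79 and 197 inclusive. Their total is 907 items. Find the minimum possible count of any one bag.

79

To make one bag as small as possible, make the other 8 as large as possible.
The other 8 can take up 8 × 197 = 1576 ≥ 907 − 79, so one bag can sit at its floor of 79.
Achievable: one at 79 and the other 8 totalling 828, which fits since 8 × 79 ≤ 828 ≤ 8 × 197.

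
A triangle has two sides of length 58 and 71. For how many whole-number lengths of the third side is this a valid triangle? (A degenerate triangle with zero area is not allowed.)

115

The triangle inequality gives |58 − 71| < c < 58 + 71, i.e. 13 < c < 129.
So c can be any integer from 14 to 128: 115 values.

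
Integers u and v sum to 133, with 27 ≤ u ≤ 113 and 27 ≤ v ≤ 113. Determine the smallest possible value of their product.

2862

For a fixed sum, uv is smallest when u and v are as far apart as possible.
The extreme feasible split is u = 27, v = 106, giving uv = 2862.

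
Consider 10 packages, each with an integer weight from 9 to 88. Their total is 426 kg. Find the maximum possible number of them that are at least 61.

6

Suppose k of them are at least 61. Those contribute at least 61 each and the other 10 − k at least 9 each.
So the total is at least 61k + 9(10 − k) = 90 + 52k. This must be ≤ 426, giving k ≤ 6.
k = 6 is achieved by 6 values at 61 and 4 at 9, total 402; add 24 to one value (staying below 61) to reach 426.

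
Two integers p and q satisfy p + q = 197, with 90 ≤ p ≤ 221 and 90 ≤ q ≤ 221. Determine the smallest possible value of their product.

pq = p(197 − p) is concave in p, so over [90, 107] it is minimized at an endpoint.
The extreme feasible split is p = 90, q = 107, giving pq = 9630.

9630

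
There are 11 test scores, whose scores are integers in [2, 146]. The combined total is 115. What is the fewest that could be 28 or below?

8

Each value above 28 is at least 29, contributing at least 29 − 2 = 27 above the floor 2.
The sum exceeds the floor total 22 by 93, so at most ⌊93/27⌋ = 3 exceed 28, and at least 8 are ≤ 28.
Exactly 8 works: 8 values at 2 and 3 at 29 total 103; raise one of the low values by 12 (still ≤ 28) to hit 115.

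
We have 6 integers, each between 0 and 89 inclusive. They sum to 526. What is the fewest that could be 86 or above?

If only k of them are at least 86, the other 6 − k are at most 85, so the total is at most k·89 + (6 − k)·85.
This must reach 526, so k·89 + (6 − k)·85 ≥ 526, giving k ≥ 4.
Exactly 4 works: 4 values at 89 and 2 at 85 total 526.

4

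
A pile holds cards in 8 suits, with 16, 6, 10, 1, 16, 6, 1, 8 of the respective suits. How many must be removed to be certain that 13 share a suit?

57

In the worst case you take as many as possible of each suit without reaching 13: 12 + 6 + 10 + 1 + 12 + 6 + 1 + 8 = 56.
The next one must give 13 of some suit, so 56 + 1 = 57.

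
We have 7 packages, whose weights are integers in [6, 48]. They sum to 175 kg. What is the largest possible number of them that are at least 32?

5

With k values at 32 or above and the rest at least 6, the sum is at least 42 + 26k.
Since the sum is 175, we need 26k ≤ 133, i.e. k ≤ 5.
k = 5 is achieved by 5 values at 32 and 2 at 6, total 172; add 3 to one value (staying below 32) to reach 175.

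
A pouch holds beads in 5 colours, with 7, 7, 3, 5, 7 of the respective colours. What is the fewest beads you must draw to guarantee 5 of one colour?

In the worst case you take as many as possible of each colour without reaching 5: 4 + 4 + 3 + 4 + 4 = 19.
The next one must give 5 of some colour, so 19 + 1 = 20.

20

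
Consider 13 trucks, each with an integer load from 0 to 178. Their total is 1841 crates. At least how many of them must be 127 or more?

4

If only k of them are at least 127, the other 13 − k are at most 126, so the total is at most k·178 + (13 − k)·126.
This must reach 1841, so k·178 + (13 − k)·126 ≥ 1841, giving k ≥ 4.
Exactly 4 works: 4 values at 178 and 9 at 126 total 1846; lower one of the high values by 5 (still ≥ 127) to hit 1841.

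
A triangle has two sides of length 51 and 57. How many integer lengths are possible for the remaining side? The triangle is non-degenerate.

The triangle inequality gives |51 − 57| < c < 51 + 57, i.e. 6 < c < 108.
So c can be any integer from 7 to 107: 101 values.

101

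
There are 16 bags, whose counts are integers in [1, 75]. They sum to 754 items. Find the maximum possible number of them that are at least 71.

10

With k values at 71 or above and the rest at least 1, the sum is at least 16 + 70k.
Since the sum is 754, we need 70k ≤ 738, i.e. k ≤ 10.
k = 10 is achieved by 10 values at 71 and 6 at 1, total 716; add 38 to one value (staying below 71) to reach 754.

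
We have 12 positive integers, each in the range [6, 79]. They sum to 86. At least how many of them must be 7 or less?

5

If only k of them are at most 7, the other 12 − k are at least 8, so the total is at least (12 − k)·8 + k·6.
This is ≤ 86, so (12 − k)·8 + 6k ≤ 86, which gives k ≥ 5.
Exactly 5 works: 5 values at 6 and 7 at 8 total 86.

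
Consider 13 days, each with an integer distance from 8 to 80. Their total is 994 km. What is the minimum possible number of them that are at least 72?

8

If only k of them are at least 72, the other 13 − k are at most 71, so the total is at most k·80 + (13 − k)·71.
This must reach 994, so k·80 + (13 − k)·71 ≥ 994, giving k ≥ 8.
Exactly 8 works: 8 values at 80 and 5 at 71 total 995; lower one of the high values by 1 (still ≥ 72) to hit 994.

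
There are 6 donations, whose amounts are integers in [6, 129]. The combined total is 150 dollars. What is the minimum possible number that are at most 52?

4

Let j be the number exceeding 52. Then the total is ≥ 53·j + 6·(6 − j) = 36 + 47j.
So 47j ≤ 114 and j ≤ 2; hence at least 6 − 2 = 4 are ≤ 52.
Exactly 4 works: 4 values at 6 and 2 at 53 total 130; raise one of the low values by 20 (still ≤ 52) to hit 150.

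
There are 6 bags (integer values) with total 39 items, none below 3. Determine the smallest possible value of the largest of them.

The average is 39/6 > 6, so not all 6 can be 6 or less; the largest is ≥ 7.
Equality holds with 3 values of 7 and 3 values of 6.

7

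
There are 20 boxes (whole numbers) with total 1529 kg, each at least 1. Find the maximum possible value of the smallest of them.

If every one of the 20 were at least 77, the total would be at least 20 × 77 = 1540 > 1529.
Achievable: 11 of them at 76 and 9 at 77 total 1529.

76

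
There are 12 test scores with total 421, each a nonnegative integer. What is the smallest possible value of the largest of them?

The average is 421/12 > 35, so not all 12 can be 35 or less; the largest is ≥ 36.
Equality holds with 1 value of 36 and 11 values of 35.

36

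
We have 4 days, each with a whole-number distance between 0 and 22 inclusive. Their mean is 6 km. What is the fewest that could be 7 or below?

1

The total is 4 × 6 = 24.
Let j be the number exceeding 7. Then the total is ≥ 8·j + 0·(4 − j) = 0 + 8j.
So 8j ≤ 24 and j ≤ 3; hence at least 4 − 3 = 1 are ≤ 7.
Exactly 1 works: 1 value at 0 and 3 at 8 total 24.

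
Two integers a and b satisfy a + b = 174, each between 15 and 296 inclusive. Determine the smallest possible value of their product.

Since a + b is fixed, pushing one of them to its bound minimizes the product.
At the endpoint a = 15, b = 174 − 15 = 159, so ab = 15 × 159 = 2385.

2385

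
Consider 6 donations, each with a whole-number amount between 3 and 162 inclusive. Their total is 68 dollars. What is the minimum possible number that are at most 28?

Let j be the number exceeding 28. Then the total is ≥ 29·j + 3·(6 − j) = 18 + 26j.
So 26j ≤ 50 and j ≤ 1; hence at least 6 − 1 = 5 are ≤ 28.
Exactly 5 works: 5 values at 3 and 1 at 29 total 44; raise one of the low values by 24 (still ≤ 28) to hit 68.

5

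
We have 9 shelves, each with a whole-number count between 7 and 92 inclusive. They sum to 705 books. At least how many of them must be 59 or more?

Each value short of 59 is at most 58, costing at least 92 − 58 = 34 against the maximum total of 828.
We can afford to lose at most 828 − 705 = 123, so at most ⌊123/34⌋ = 3 fall short, and at least 6 are ≥ 59.
Exactly 6 works: 6 values at 92 and 3 at 58 total 726; lower one of the high values by 21 (still ≥ 59) to hit 705.

6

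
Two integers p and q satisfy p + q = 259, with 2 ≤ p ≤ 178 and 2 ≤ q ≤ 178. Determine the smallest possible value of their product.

Since p + q is fixed, pushing one of them to its bound minimizes the product.
At the endpoint p = 81, q = 259 − 81 = 178, so pq = 81 × 178 = 14418.

14418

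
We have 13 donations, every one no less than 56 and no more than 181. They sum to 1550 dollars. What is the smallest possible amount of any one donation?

56

Minimizing one value means maximizing the remaining 12.
The other 12 can take up 12 × 181 = 2172 ≥ 1550 − 56, so one donation can sit at its floor of 56.
Achievable: one at 56 and the other 12 totalling 1494, which fits since 12 × 56 ≤ 1494 ≤ 12 × 181.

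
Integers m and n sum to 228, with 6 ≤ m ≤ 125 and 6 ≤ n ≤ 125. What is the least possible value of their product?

For a fixed sum, mn is smallest when m and n are as far apart as possible.
The extreme feasible split is m = 103, n = 125, giving mn = 12875.

12875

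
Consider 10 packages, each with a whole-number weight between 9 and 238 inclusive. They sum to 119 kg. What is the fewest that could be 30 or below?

9

If only k of them are at most 30, the other 10 − k are at least 31, so the total is at least (10 − k)·31 + k·9.
This is ≤ 119, so (10 − k)·31 + 9k ≤ 119, which gives k ≥ 9.
Exactly 9 works: 9 values at 9 and 1 at 31 total 112; raise one of the low values by 7 (still ≤ 30) to hit 119.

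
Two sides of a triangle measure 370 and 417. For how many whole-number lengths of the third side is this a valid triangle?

The triangle inequality gives |370 − 417| < c < 370 + 417, i.e. 47 < c < 787.
So c can be any integer from 48 to 786: 739 values.

739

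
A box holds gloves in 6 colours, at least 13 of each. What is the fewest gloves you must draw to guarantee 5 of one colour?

25

In the worst case you draw 4 of each of the 6 colours: 6 × 4 = 24.
One more forces 5 of some colour, so 24 + 1 = 25.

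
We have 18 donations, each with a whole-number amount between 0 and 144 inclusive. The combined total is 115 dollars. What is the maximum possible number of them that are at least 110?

If k of the values are ≥ 110, the total is ≥ 110k + 0(18 − k).
Setting 110k + 0(18 − k) ≤ 115 gives 110k ≤ 115, so k ≤ 1.
k = 1 is achieved by 1 value at 110 and 17 at 0, total 110; add 5 to one value (staying below 110) to reach 115.

1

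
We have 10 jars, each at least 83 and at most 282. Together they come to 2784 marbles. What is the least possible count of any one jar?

246

To make one jar as small as possible, make the other 9 as large as possible.
The other 9 contribute at most 9 × 282 = 2538, leaving at least 2784 − 2538 = 246.
Since 246 ≥ 83, this is achievable: one at 246 and 9 at 282.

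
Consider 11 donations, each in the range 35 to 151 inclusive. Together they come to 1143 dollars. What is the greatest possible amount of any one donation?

Maximizing one value means minimizing the remaining 10.
The other 10 contribute at least 10 × 35 = 350, leaving at most 1143 − 350 = 793.
But each donation is capped at 151, so the maximum is 151.
Achievable: one at 151 and the other 10 totalling 992, which fits since 10 × 35 ≤ 992 ≤ 10 × 151.

151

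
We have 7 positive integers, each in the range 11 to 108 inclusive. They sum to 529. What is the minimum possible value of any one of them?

11

Minimizing one value means maximizing the remaining 6.
The other 6 can take up 6 × 108 = 648 ≥ 529 − 11, so one integer can sit at its floor of 11.
Achievable: one at 11 and the other 6 totalling 518, which fits since 6 × 11 ≤ 518 ≤ 6 × 108.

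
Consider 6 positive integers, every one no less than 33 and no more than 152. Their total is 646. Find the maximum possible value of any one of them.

Maximizing one value means minimizing the remaining 5.
The other 5 contribute at least 5 × 33 = 165, leaving at most 646 − 165 = 481.
But each integer is capped at 152, so the maximum is 152.
Achievable: one at 152 and the other 5 totalling 494, which fits since 5 × 33 ≤ 494 ≤ 5 × 152.

152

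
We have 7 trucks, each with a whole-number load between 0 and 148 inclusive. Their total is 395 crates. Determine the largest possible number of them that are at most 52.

Suppose k of them are at most 52. Those contribute at most 52 each and the rest at most 148 each.
So the total is at most 52k + 148(7 − k) = 1036 − 96k. This must still be ≥ 395, so k ≤ 6.
k = 6 is achieved by 6 values at 52 and 1 at 148, total 460; lower one of the 148's by 65 (still > 52) to reach 395.

6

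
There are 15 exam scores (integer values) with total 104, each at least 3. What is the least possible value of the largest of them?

If every one of the 15 were at most 6, the total would be at most 15 × 6 = 90 < 104.
Achievable: 14 of them at 7 and 1 at 6 total 104.

7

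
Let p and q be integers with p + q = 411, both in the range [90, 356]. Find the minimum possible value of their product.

28890

pq = p(411 − p) is concave in p, so over [90, 321] it is minimized at an endpoint.
At the endpoint p = 90, q = 411 − 90 = 321, so pq = 90 × 321 = 28890.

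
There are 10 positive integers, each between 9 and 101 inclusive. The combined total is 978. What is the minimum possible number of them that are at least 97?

Each value short of 97 is at most 96, costing at least 101 − 96 = 5 against the maximum total of 1010.
We can afford to lose at most 1010 − 978 = 32, so at most ⌊32/5⌋ = 6 fall short, and at least 4 are ≥ 97.
Exactly 4 works: 4 values at 101 and 6 at 96 total 980; lower one of the high values by 2 (still ≥ 97) to hit 978.

4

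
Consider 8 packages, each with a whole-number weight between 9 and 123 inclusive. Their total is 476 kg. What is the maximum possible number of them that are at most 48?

Each value at 48 or below falls at least 123 − 48 = 75 short of the ceiling 123.
The ceiling total is 8 × 123 = 984, and we need 476, so at most ⌊(984 − 476)/75⌋ = 6 can be that low.
k = 6 is achieved by 6 values at 48 and 2 at 123, total 534; lower one of the 123's by 58 (still > 48) to reach 476.

6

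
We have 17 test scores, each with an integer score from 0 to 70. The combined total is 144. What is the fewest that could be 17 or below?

Each value above 17 is at least 18, contributing at least 18 − 0 = 18 above the floor 0.
The sum exceeds the floor total 0 by 144, so at most ⌊144/18⌋ = 8 exceed 17, and at least 9 are ≤ 17.
Exactly 9 works: 9 values at 0 and 8 at 18 total 144.

9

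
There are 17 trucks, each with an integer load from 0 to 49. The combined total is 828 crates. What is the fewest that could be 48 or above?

Suppose at most 17 − j of them reach 48; then j values are ≤ 47 and the rest ≤ 49.
The total is then ≤ 47·j + 49·(17 − j) = 833 − 2j. For this to be ≥ 828 we need j ≤ 2, so at least 17 − 2 = 15 must reach 48.
Exactly 15 works: 15 values at 49 and 2 at 47 total 829; lower one of the high values by 1 (still ≥ 48) to hit 828.

15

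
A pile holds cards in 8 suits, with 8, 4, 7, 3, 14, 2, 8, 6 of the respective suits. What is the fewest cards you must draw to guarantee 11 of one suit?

49

In the worst case you take as many as possible of each suit without reaching 11: 8 + 4 + 7 + 3 + 10 + 2 + 8 + 6 = 48.
The next one must give 11 of some suit, so 48 + 1 = 49.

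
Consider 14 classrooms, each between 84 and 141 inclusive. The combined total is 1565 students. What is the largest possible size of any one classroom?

141

Maximizing one value means minimizing the remaining 13.
The other 13 contribute at least 13 × 84 = 1092, leaving at most 1565 − 1092 = 473.
But each classroom is capped at 141, so the maximum is 141.
Achievable: one at 141 and the other 13 totalling 1424, which fits since 13 × 84 ≤ 1424 ≤ 13 × 141.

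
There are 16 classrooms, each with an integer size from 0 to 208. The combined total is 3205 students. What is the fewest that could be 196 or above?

Suppose at most 16 − j of them reach 196; then j values are ≤ 195 and the rest ≤ 208.
The total is then ≤ 195·j + 208·(16 − j) = 3328 − 13j. For this to be ≥ 3205 we need j ≤ 9, so at least 16 − 9 = 7 must reach 196.
Exactly 7 works: 7 values at 208 and 9 at 195 total 3211; lower one of the high values by 6 (still ≥ 196) to hit 3205.

7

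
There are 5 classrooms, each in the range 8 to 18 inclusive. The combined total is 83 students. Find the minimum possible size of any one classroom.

11

Minimizing one value means maximizing the remaining 4.
The other 4 contribute at most 4 × 18 = 72, leaving at least 83 − 72 = 11.
Since 11 ≥ 8, this is achievable: one at 11 and 4 at 18.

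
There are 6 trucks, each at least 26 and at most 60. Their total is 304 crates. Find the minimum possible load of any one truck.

To make one truck as small as possible, make the other 5 as large as possible.
The other 5 can take up 5 × 60 = 300 ≥ 304 − 26, so one truck can sit at its floor of 26.
Achievable: one at 26 and the other 5 totalling 278, which fits since 5 × 26 ≤ 278 ≤ 5 × 60.

26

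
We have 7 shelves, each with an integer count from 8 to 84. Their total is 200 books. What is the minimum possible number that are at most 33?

2

Let j be the number exceeding 33. Then the total is ≥ 34·j + 8·(7 − j) = 56 + 26j.
So 26j ≤ 144 and j ≤ 5; hence at least 7 − 5 = 2 are ≤ 33.
Exactly 2 works: 2 values at 8 and 5 at 34 total 186; raise one of the low values by 14 (still ≤ 33) to hit 200.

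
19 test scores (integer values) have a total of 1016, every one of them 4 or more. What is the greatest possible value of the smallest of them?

The 19 values sum to 1016, so their minimum is at most ⌊1016/19⌋ = 53.
Equality holds with 10 values of 53 and 9 values of 54.

53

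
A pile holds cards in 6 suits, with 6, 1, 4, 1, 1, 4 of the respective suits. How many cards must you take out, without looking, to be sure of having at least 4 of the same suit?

In the worst case you take as many as possible of each suit without reaching 4: 3 + 1 + 3 + 1 + 1 + 3 = 12.
The next one must give 4 of some suit, so 12 + 1 = 13.

13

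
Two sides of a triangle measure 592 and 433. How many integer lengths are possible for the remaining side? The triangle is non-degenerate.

The triangle inequality gives |592 − 433| < c < 592 + 433, i.e. 159 < c < 1025.
So c can be any integer from 160 to 1024: 865 values.

865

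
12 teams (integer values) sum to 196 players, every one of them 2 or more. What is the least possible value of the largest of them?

17

Some value must be at least ⌈196/12⌉ = 17, since 12 × 16 = 192 < 196.
Taking 8 copies of 16 and 4 copies of 17 gives exactly 196, so 17 is attained.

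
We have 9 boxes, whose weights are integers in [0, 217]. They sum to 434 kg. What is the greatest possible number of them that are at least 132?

3

Suppose k of them are at least 132. Those contribute at least 132 each and the other 9 − k at least 0 each.
So the total is at least 132k + 0(9 − k) = 0 + 132k. This must be ≤ 434, giving k ≤ 3.
k = 3 is achieved by 3 values at 132 and 6 at 0, total 396; add 38 to one value (staying below 132) to reach 434.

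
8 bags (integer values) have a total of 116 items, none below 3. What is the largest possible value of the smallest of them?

The average is 116/8 < 15, so some value is ≤ 14.
Taking 4 copies of 14 and 4 copies of 15 gives exactly 116, so 14 is attained.

14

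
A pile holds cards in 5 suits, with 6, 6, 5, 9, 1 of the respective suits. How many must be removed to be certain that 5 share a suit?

18

In the worst case you take as many as possible of each suit without reaching 5: 4 + 4 + 4 + 4 + 1 = 17.
The next one must give 5 of some suit, so 17 + 1 = 18.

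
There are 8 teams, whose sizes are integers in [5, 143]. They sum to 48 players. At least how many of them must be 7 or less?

If only k of them are at most 7, the other 8 − k are at least 8, so the total is at least (8 − k)·8 + k·5.
This is ≤ 48, so (8 − k)·8 + 5k ≤ 48, which gives k ≥ 6.
Exactly 6 works: 6 values at 5 and 2 at 8 total 46; raise one of the low values by 2 (still ≤ 7) to hit 48.

6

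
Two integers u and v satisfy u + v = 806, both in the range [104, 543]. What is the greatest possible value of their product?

162409

With u + v fixed, uv peaks when the two are closest together.
Taking u = 403 and v = 403 (both in [104, 543]) gives uv = 162409.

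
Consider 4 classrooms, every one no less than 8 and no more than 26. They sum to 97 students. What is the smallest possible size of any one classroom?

19

Minimizing one value means maximizing the remaining 3.
The other 3 contribute at most 3 × 26 = 78, leaving at least 97 − 78 = 19.
Since 19 ≥ 8, this is achievable: one at 19 and 3 at 26.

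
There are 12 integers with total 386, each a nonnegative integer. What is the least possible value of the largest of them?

The 12 values sum to 386, so their maximum is at least ⌈386/12⌉ = 33.
Achievable: 2 of them at 33 and 10 at 32 total 386.

33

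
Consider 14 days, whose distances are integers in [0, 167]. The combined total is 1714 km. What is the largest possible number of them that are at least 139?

12

If k of the values are ≥ 139, the total is ≥ 139k + 0(14 − k).
Setting 139k + 0(14 − k) ≤ 1714 gives 139k ≤ 1714, so k ≤ 12.
k = 12 is achieved by 12 values at 139 and 2 at 0, total 1668; add 46 to one value (staying below 139) to reach 1714.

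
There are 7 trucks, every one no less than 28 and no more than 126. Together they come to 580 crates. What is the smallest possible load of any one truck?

28

Minimizing one value means maximizing the remaining 6.
The other 6 can take up 6 × 126 = 756 ≥ 580 − 28, so one truck can sit at its floor of 28.
Achievable: one at 28 and the other 6 totalling 552, which fits since 6 × 28 ≤ 552 ≤ 6 × 126.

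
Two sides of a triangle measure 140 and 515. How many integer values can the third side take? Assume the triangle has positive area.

279

The triangle inequality gives |140 − 515| < c < 140 + 515, i.e. 375 < c < 655.
So c can be any integer from 376 to 654: 279 values.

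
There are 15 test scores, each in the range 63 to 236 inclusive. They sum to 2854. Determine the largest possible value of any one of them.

236

To make one score as large as possible, make the other 14 as small as possible.
The other 14 contribute at least 14 × 63 = 882, leaving at most 2854 − 882 = 1972.
But each score is capped at 236, so the maximum is 236.
Achievable: one at 236 and the other 14 totalling 2618, which fits since 14 × 63 ≤ 2618 ≤ 14 × 236.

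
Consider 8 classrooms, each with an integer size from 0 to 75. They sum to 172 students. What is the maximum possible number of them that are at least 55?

With k values at 55 or above and the rest at least 0, the sum is at least 0 + 55k.
Since the sum is 172, we need 55k ≤ 172, i.e. k ≤ 3.
k = 3 is achieved by 3 values at 55 and 5 at 0, total 165; add 7 to one value (staying below 55) to reach 172.

3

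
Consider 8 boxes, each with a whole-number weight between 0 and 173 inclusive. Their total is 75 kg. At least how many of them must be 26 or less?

Each value above 26 is at least 27, contributing at least 27 − 0 = 27 above the floor 0.
The sum exceeds the floor total 0 by 75, so at most ⌊75/27⌋ = 2 exceed 26, and at least 6 are ≤ 26.
Exactly 6 works: 6 values at 0 and 2 at 27 total 54; raise one of the low values by 21 (still ≤ 26) to hit 75.

6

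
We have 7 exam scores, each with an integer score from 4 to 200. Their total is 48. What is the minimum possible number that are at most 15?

Each value above 15 is at least 16, contributing at least 16 − 4 = 12 above the floor 4.
The sum exceeds the floor total 28 by 20, so at most ⌊20/12⌋ = 1 exceed 15, and at least 6 are ≤ 15.
Exactly 6 works: 6 values at 4 and 1 at 16 total 40; raise one of the low values by 8 (still ≤ 15) to hit 48.

6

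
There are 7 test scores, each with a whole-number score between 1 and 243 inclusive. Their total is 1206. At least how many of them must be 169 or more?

Suppose at most 7 − j of them reach 169; then j values are ≤ 168 and the rest ≤ 243.
The total is then ≤ 168·j + 243·(7 − j) = 1701 − 75j. For this to be ≥ 1206 we need j ≤ 6, so at least 7 − 6 = 1 must reach 169.
Exactly 1 works: 1 value at 243 and 6 at 168 total 1251; lower one of the high values by 45 (still ≥ 169) to hit 1206.

1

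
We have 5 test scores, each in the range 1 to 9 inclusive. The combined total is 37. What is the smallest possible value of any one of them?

1

Minimizing one value means maximizing the remaining 4.
The other 4 contribute at most 4 × 9 = 36, leaving at least 37 − 36 = 1.
Since 1 ≥ 1, this is achievable: one at 1 and 4 at 9.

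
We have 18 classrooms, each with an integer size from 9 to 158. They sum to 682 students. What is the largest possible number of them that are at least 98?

If k of the values are ≥ 98, the total is ≥ 98k + 9(18 − k).
Setting 98k + 9(18 − k) ≤ 682 gives 89k ≤ 520, so k ≤ 5.
k = 5 is achieved by 5 values at 98 and 13 at 9, total 607; add 75 to one value (staying below 98) to reach 682.

5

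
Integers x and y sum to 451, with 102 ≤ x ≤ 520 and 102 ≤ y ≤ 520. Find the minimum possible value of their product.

Since x + y is fixed, pushing one of them to its bound minimizes the product.
The extreme feasible split is x = 102, y = 349, giving xy = 35598.

35598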